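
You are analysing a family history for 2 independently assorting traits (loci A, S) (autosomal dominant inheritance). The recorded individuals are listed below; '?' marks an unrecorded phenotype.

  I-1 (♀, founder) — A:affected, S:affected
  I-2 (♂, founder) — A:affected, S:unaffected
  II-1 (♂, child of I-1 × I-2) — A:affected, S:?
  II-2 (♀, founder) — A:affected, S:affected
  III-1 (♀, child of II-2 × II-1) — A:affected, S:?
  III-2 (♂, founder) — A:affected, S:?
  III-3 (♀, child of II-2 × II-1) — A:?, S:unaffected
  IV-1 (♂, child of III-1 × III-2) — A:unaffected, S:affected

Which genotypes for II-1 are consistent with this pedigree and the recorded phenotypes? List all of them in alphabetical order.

II-1 ∈ {AA Ss, AA ss, Aa Ss, Aa ss}

A/I-1 aff ·: Aa|AA
A/I-2 aff ·: Aa|AA
A/II-1 aff I-1×I-2: Aa|AA
A/II-2 aff ·: Aa|AA
A/III-1 aff II-2×II-1: Aa
A/III-2 aff ·: Aa
A/III-3 ? II-2×II-1: aa|Aa|AA
A/IV-1 un III-1×III-2: aa
⇒ A over [I-1,I-2,II-1,II-2,III-1,III-2,III-3,IV-1]: 23 consistent
S/I-1 aff ·: Ss|SS
S/I-2 un ·: ss
S/II-1 ? I-1×I-2: ss|Ss
S/II-2 aff ·: Ss
S/III-1 ? II-2×II-1: ss|Ss|SS
S/III-2 ? ·: ss|Ss|SS
S/III-3 un II-2×II-1: ss
S/IV-1 aff III-1×III-2: Ss|SS
⇒ S over [I-1,I-2,II-1,II-2,III-1,III-2,III-3,IV-1]: 29 consistent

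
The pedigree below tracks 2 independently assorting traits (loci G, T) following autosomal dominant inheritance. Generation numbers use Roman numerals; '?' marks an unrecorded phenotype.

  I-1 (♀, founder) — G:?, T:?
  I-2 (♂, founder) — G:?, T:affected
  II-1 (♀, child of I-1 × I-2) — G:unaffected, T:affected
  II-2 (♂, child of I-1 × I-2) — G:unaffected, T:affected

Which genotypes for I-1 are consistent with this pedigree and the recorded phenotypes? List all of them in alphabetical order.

I-1 ∈ {Gg TT, Gg Tt, Gg tt, gg TT, gg Tt, gg tt}

G/I-1 ? ·: gg|Gg
G/I-2 ? ·: gg|Gg
G/II-1 un I-1×I-2: gg
G/II-2 un I-1×I-2: gg
⇒ G over [I-1,I-2,II-1,II-2]: 4 consistent
T/I-1 ? ·: tt|Tt|TT
T/I-2 aff ·: Tt|TT
T/II-1 aff I-1×I-2: Tt|TT
T/II-2 aff I-1×I-2: Tt|TT
⇒ T over [I-1,I-2,II-1,II-2]: 15 consistent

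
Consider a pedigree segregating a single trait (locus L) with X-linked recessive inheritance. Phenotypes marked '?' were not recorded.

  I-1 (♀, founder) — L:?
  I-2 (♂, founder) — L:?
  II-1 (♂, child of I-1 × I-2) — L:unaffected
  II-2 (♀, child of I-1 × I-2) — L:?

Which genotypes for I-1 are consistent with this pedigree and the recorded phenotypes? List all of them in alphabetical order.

L/I-1 ? ·: X^LX^L|X^LX^l
L/I-2 ? ·: X^LY|X^lY
L/II-1 un I-1×I-2: X^LY
L/II-2 ? I-1×I-2: X^LX^L|X^LX^l|X^lX^l
⇒ L over [I-1,I-2,II-1,II-2]: 6 consistent

I-1 ∈ {X^LX^L, X^LX^l}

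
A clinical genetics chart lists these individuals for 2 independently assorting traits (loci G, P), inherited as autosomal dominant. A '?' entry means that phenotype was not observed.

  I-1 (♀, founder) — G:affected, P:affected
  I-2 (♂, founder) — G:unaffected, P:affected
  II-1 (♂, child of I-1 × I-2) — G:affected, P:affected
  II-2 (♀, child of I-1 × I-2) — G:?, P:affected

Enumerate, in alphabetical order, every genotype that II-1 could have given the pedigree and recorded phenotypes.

II-1 ∈ {Gg PP, Gg Pp}

G/I-1 aff ·: Gg|GG
G/I-2 un ·: gg
G/II-1 aff I-1×I-2: Gg
G/II-2 ? I-1×I-2: gg|Gg
⇒ G over [I-1,I-2,II-1,II-2]: 3 consistent
P/I-1 aff ·: Pp|PP
P/I-2 aff ·: Pp|PP
P/II-1 aff I-1×I-2: Pp|PP
P/II-2 aff I-1×I-2: Pp|PP
⇒ P over [I-1,I-2,II-1,II-2]: 13 consistent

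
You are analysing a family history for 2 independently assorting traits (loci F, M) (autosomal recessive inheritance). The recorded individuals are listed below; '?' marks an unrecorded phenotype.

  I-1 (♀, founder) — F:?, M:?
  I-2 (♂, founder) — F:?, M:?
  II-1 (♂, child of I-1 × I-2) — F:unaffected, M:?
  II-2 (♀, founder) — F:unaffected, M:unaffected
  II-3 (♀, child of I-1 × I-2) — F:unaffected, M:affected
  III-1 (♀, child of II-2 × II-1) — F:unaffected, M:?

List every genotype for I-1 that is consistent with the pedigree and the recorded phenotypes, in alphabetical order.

F/I-1 ? ·: FF|Ff|ff
F/I-2 ? ·: FF|Ff|ff
F/II-1 un I-1×I-2: FF|Ff
F/II-2 un ·: FF|Ff
F/II-3 un I-1×I-2: FF|Ff
F/III-1 un II-2×II-1: FF|Ff
⇒ F over [I-1,I-2,II-1,II-2,II-3,III-1]: 61 consistent
M/I-1 ? ·: Mm|mm
M/I-2 ? ·: Mm|mm
M/II-1 ? I-1×I-2: MM|Mm|mm
M/II-2 un ·: MM|Mm
M/II-3 aff I-1×I-2: mm
M/III-1 ? II-2×II-1: MM|Mm|mm
⇒ M over [I-1,I-2,II-1,II-2,II-3,III-1]: 30 consistent

I-1 ∈ {FF Mm, FF mm, Ff Mm, Ff mm, ff Mm, ff mm}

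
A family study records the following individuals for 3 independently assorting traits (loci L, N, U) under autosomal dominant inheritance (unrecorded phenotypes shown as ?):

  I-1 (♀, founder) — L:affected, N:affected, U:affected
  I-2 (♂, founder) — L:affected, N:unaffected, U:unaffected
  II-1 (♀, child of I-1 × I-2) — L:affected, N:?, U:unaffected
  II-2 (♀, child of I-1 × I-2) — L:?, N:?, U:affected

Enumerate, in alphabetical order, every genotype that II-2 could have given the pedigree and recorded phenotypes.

II-2 ∈ {LL Nn Uu, LL nn Uu, Ll Nn Uu, Ll nn Uu, ll Nn Uu, ll nn Uu}

L/I-1 aff ·: Ll|LL
L/I-2 aff ·: Ll|LL
L/II-1 aff I-1×I-2: Ll|LL
L/II-2 ? I-1×I-2: ll|Ll|LL
⇒ L over [I-1,I-2,II-1,II-2]: 15 consistent
N/I-1 aff ·: Nn|NN
N/I-2 un ·: nn
N/II-1 ? I-1×I-2: nn|Nn
N/II-2 ? I-1×I-2: nn|Nn
⇒ N over [I-1,I-2,II-1,II-2]: 5 consistent
U/I-1 aff ·: Uu
U/I-2 un ·: uu
U/II-1 un I-1×I-2: uu
U/II-2 aff I-1×I-2: Uu
⇒ U over [I-1,I-2,II-1,II-2]: 1 consistent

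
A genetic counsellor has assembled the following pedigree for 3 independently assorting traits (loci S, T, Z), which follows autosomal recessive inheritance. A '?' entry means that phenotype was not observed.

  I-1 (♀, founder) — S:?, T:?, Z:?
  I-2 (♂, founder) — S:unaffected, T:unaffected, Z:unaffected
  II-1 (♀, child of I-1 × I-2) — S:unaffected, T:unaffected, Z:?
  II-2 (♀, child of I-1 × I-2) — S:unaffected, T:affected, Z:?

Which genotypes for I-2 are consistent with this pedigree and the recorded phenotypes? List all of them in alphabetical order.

I-2 ∈ {SS Tt ZZ, SS Tt Zz, Ss Tt ZZ, Ss Tt Zz}

S/I-1 ? ·: SS|Ss|ss
S/I-2 un ·: SS|Ss
S/II-1 un I-1×I-2: SS|Ss
S/II-2 un I-1×I-2: SS|Ss
⇒ S over [I-1,I-2,II-1,II-2]: 15 consistent
T/I-1 ? ·: Tt|tt
T/I-2 un ·: Tt
T/II-1 un I-1×I-2: TT|Tt
T/II-2 aff I-1×I-2: tt
⇒ T over [I-1,I-2,II-1,II-2]: 3 consistent
Z/I-1 ? ·: ZZ|Zz|zz
Z/I-2 un ·: ZZ|Zz
Z/II-1 ? I-1×I-2: ZZ|Zz|zz
Z/II-2 ? I-1×I-2: ZZ|Zz|zz
⇒ Z over [I-1,I-2,II-1,II-2]: 23 consistent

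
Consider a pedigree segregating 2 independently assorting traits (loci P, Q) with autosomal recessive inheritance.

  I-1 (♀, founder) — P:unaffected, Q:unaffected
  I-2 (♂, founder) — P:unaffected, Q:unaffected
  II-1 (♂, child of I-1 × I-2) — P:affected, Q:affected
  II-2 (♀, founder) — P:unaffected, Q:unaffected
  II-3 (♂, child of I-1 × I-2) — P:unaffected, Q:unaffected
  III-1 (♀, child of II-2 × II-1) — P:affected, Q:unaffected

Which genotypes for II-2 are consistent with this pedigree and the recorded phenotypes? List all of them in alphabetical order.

P/I-1 un ·: Pp
P/I-2 un ·: Pp
P/II-1 aff I-1×I-2: pp
P/II-2 un ·: Pp
P/II-3 un I-1×I-2: PP|Pp
P/III-1 aff II-2×II-1: pp
⇒ P over [I-1,I-2,II-1,II-2,II-3,III-1]: 2 consistent
Q/I-1 un ·: Qq
Q/I-2 un ·: Qq
Q/II-1 aff I-1×I-2: qq
Q/II-2 un ·: QQ|Qq
Q/II-3 un I-1×I-2: QQ|Qq
Q/III-1 un II-2×II-1: Qq
⇒ Q over [I-1,I-2,II-1,II-2,II-3,III-1]: 4 consistent

II-2 ∈ {Pp QQ, Pp Qq}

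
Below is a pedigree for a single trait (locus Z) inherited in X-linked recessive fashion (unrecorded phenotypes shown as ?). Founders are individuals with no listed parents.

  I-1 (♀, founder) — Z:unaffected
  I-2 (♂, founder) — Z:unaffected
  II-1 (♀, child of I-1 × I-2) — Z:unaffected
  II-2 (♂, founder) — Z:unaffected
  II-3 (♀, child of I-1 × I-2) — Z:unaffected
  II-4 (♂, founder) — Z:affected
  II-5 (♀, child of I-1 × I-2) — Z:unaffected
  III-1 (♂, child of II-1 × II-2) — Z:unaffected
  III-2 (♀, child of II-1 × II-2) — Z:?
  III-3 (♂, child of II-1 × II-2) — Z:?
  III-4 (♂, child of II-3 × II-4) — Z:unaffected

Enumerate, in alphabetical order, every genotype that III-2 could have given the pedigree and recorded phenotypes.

Z/I-1 un ·: X^ZX^Z|X^ZX^z
Z/I-2 un ·: X^ZY
Z/II-1 un I-1×I-2: X^ZX^Z|X^ZX^z
Z/II-2 un ·: X^ZY
Z/II-3 un I-1×I-2: X^ZX^Z|X^ZX^z
Z/II-4 aff ·: X^zY
Z/II-5 un I-1×I-2: X^ZX^Z|X^ZX^z
Z/III-1 un II-1×II-2: X^ZY
Z/III-2 ? II-1×II-2: X^ZX^Z|X^ZX^z
Z/III-3 ? II-1×II-2: X^ZY|X^zY
Z/III-4 un II-3×II-4: X^ZY
⇒ Z over [I-1,I-2,II-1,II-2,II-3,II-4,II-5,III-1,III-2,III-3,III-4]: 21 consistent

III-2 ∈ {X^ZX^Z, X^ZX^z}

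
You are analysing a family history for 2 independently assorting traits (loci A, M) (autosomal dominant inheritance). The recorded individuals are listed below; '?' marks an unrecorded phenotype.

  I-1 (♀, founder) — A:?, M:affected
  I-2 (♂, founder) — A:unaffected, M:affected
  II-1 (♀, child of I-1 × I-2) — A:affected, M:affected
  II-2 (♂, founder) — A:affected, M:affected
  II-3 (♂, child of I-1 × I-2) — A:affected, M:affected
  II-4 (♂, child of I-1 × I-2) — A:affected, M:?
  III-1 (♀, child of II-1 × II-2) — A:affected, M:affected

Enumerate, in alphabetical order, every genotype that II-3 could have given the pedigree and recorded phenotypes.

II-3 ∈ {Aa MM, Aa Mm}

A/I-1 ? ·: Aa|AA
A/I-2 un ·: aa
A/II-1 aff I-1×I-2: Aa
A/II-2 aff ·: Aa|AA
A/II-3 aff I-1×I-2: Aa
A/II-4 aff I-1×I-2: Aa
A/III-1 aff II-1×II-2: Aa|AA
⇒ A over [I-1,I-2,II-1,II-2,II-3,II-4,III-1]: 8 consistent
M/I-1 aff ·: Mm|MM
M/I-2 aff ·: Mm|MM
M/II-1 aff I-1×I-2: Mm|MM
M/II-2 aff ·: Mm|MM
M/II-3 aff I-1×I-2: Mm|MM
M/II-4 ? I-1×I-2: mm|Mm|MM
M/III-1 aff II-1×II-2: Mm|MM
⇒ M over [I-1,I-2,II-1,II-2,II-3,II-4,III-1]: 101 consistent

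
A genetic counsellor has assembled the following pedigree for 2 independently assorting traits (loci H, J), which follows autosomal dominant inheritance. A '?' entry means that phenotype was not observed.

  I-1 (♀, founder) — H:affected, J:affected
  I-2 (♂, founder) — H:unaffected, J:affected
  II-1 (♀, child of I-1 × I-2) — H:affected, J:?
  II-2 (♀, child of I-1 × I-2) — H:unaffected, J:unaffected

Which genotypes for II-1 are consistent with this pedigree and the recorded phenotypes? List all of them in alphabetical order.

H/I-1 aff ·: Hh
H/I-2 un ·: hh
H/II-1 aff I-1×I-2: Hh
H/II-2 un I-1×I-2: hh
⇒ H over [I-1,I-2,II-1,II-2]: 1 consistent
J/I-1 aff ·: Jj
J/I-2 aff ·: Jj
J/II-1 ? I-1×I-2: jj|Jj|JJ
J/II-2 un I-1×I-2: jj
⇒ J over [I-1,I-2,II-1,II-2]: 3 consistent

II-1 ∈ {Hh JJ, Hh Jj, Hh jj}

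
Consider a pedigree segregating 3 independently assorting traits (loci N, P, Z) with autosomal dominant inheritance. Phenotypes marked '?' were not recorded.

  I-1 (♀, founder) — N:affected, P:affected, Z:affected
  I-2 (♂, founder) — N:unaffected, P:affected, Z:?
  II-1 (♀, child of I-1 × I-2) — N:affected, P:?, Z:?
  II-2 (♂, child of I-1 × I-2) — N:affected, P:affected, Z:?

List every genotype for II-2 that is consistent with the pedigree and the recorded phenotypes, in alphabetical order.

N/I-1 aff ·: Nn|NN
N/I-2 un ·: nn
N/II-1 aff I-1×I-2: Nn
N/II-2 aff I-1×I-2: Nn
⇒ N over [I-1,I-2,II-1,II-2]: 2 consistent
P/I-1 aff ·: Pp|PP
P/I-2 aff ·: Pp|PP
P/II-1 ? I-1×I-2: pp|Pp|PP
P/II-2 aff I-1×I-2: Pp|PP
⇒ P over [I-1,I-2,II-1,II-2]: 15 consistent
Z/I-1 aff ·: Zz|ZZ
Z/I-2 ? ·: zz|Zz|ZZ
Z/II-1 ? I-1×I-2: zz|Zz|ZZ
Z/II-2 ? I-1×I-2: zz|Zz|ZZ
⇒ Z over [I-1,I-2,II-1,II-2]: 23 consistent

II-2 ∈ {Nn PP ZZ, Nn PP Zz, Nn PP zz, Nn Pp ZZ, Nn Pp Zz, Nn Pp zz}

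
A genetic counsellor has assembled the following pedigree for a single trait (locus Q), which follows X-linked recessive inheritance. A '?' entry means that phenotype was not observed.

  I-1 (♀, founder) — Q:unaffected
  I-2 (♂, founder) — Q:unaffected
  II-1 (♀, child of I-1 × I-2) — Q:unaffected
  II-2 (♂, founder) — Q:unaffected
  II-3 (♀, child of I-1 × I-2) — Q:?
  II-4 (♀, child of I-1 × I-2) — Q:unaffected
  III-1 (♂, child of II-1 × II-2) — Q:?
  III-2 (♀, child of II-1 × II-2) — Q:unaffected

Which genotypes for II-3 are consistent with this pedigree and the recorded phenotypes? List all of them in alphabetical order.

II-3 ∈ {X^QX^Q, X^QX^q}

Q/I-1 un ·: X^QX^Q|X^QX^q
Q/I-2 un ·: X^QY
Q/II-1 un I-1×I-2: X^QX^Q|X^QX^q
Q/II-2 un ·: X^QY
Q/II-3 ? I-1×I-2: X^QX^Q|X^QX^q
Q/II-4 un I-1×I-2: X^QX^Q|X^QX^q
Q/III-1 ? II-1×II-2: X^QY|X^qY
Q/III-2 un II-1×II-2: X^QX^Q|X^QX^q
⇒ Q over [I-1,I-2,II-1,II-2,II-3,II-4,III-1,III-2]: 21 consistent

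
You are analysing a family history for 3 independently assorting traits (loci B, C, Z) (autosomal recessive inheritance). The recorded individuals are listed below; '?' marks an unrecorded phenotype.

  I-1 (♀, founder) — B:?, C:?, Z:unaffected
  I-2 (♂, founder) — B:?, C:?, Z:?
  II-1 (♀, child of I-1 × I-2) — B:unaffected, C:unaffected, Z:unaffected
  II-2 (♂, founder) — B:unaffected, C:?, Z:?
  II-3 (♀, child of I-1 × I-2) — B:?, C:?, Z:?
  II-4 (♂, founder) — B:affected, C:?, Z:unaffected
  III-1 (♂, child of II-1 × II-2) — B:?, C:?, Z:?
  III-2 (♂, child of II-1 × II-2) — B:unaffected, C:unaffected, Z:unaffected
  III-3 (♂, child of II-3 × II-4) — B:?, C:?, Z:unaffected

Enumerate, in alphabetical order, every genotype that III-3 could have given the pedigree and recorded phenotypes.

B/I-1 ? ·: BB|Bb|bb
B/I-2 ? ·: BB|Bb|bb
B/II-1 un I-1×I-2: BB|Bb
B/II-2 un ·: BB|Bb
B/II-3 ? I-1×I-2: BB|Bb|bb
B/II-4 aff ·: bb
B/III-1 ? II-1×II-2: BB|Bb|bb
B/III-2 un II-1×II-2: BB|Bb
B/III-3 ? II-3×II-4: Bb|bb
⇒ B over [I-1,I-2,II-1,II-2,II-3,II-4,III-1,III-2,III-3]: 255 consistent
C/I-1 ? ·: CC|Cc|cc
C/I-2 ? ·: CC|Cc|cc
C/II-1 un I-1×I-2: CC|Cc
C/II-2 ? ·: CC|Cc|cc
C/II-3 ? I-1×I-2: CC|Cc|cc
C/II-4 ? ·: CC|Cc|cc
C/III-1 ? II-1×II-2: CC|Cc|cc
C/III-2 un II-1×II-2: CC|Cc
C/III-3 ? II-3×II-4: CC|Cc|cc
⇒ C over [I-1,I-2,II-1,II-2,II-3,II-4,III-1,III-2,III-3]: 1122 consistent
Z/I-1 un ·: ZZ|Zz
Z/I-2 ? ·: ZZ|Zz|zz
Z/II-1 un I-1×I-2: ZZ|Zz
Z/II-2 ? ·: ZZ|Zz|zz
Z/II-3 ? I-1×I-2: ZZ|Zz|zz
Z/II-4 un ·: ZZ|Zz
Z/III-1 ? II-1×II-2: ZZ|Zz|zz
Z/III-2 un II-1×II-2: ZZ|Zz
Z/III-3 un II-3×II-4: ZZ|Zz
⇒ Z over [I-1,I-2,II-1,II-2,II-3,II-4,III-1,III-2,III-3]: 552 consistent

III-3 ∈ {Bb CC ZZ, Bb CC Zz, Bb Cc ZZ, Bb Cc Zz, Bb cc ZZ, Bb cc Zz, bb CC ZZ, bb CC Zz, bb Cc ZZ, bb Cc Zz, bb cc ZZ, bb cc Zz}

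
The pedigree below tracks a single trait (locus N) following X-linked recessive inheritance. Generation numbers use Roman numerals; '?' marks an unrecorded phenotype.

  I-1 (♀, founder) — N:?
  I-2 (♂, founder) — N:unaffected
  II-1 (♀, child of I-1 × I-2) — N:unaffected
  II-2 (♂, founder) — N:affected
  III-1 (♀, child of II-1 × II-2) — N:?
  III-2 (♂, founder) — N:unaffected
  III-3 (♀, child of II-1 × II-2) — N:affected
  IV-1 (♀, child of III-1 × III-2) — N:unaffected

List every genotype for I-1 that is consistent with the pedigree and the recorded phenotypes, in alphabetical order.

N/I-1 ? ·: X^NX^n|X^nX^n
N/I-2 un ·: X^NY
N/II-1 un I-1×I-2: X^NX^n
N/II-2 aff ·: X^nY
N/III-1 ? II-1×II-2: X^NX^n|X^nX^n
N/III-2 un ·: X^NY
N/III-3 aff II-1×II-2: X^nX^n
N/IV-1 un III-1×III-2: X^NX^N|X^NX^n
⇒ N over [I-1,I-2,II-1,II-2,III-1,III-2,III-3,IV-1]: 6 consistent

I-1 ∈ {X^NX^n, X^nX^n}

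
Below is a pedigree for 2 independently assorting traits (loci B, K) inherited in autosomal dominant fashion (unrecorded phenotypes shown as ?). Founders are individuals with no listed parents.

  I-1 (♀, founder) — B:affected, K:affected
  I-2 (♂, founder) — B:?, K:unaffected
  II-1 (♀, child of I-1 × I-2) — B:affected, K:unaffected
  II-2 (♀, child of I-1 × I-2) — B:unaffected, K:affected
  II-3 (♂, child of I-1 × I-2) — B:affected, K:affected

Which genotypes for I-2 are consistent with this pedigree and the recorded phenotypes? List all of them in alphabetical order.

I-2 ∈ {Bb kk, bb kk}

B/I-1 aff ·: Bb
B/I-2 ? ·: bb|Bb
B/II-1 aff I-1×I-2: Bb|BB
B/II-2 un I-1×I-2: bb
B/II-3 aff I-1×I-2: Bb|BB
⇒ B over [I-1,I-2,II-1,II-2,II-3]: 5 consistent
K/I-1 aff ·: Kk
K/I-2 un ·: kk
K/II-1 un I-1×I-2: kk
K/II-2 aff I-1×I-2: Kk
K/II-3 aff I-1×I-2: Kk
⇒ K over [I-1,I-2,II-1,II-2,II-3]: 1 consistent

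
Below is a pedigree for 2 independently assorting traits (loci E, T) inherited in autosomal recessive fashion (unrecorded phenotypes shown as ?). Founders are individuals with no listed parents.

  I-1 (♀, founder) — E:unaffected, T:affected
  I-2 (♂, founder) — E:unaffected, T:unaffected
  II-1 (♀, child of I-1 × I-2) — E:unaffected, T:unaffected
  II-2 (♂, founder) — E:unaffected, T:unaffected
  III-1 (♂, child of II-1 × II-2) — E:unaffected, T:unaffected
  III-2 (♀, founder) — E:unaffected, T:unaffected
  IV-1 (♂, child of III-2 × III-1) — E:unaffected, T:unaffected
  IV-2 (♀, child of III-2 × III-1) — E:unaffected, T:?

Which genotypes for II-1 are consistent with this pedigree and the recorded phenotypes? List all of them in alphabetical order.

II-1 ∈ {EE Tt, Ee Tt}

E/I-1 un ·: EE|Ee
E/I-2 un ·: EE|Ee
E/II-1 un I-1×I-2: EE|Ee
E/II-2 un ·: EE|Ee
E/III-1 un II-1×II-2: EE|Ee
E/III-2 un ·: EE|Ee
E/IV-1 un III-2×III-1: EE|Ee
E/IV-2 un III-2×III-1: EE|Ee
⇒ E over [I-1,I-2,II-1,II-2,III-1,III-2,IV-1,IV-2]: 150 consistent
T/I-1 aff ·: tt
T/I-2 un ·: TT|Tt
T/II-1 un I-1×I-2: Tt
T/II-2 un ·: TT|Tt
T/III-1 un II-1×II-2: TT|Tt
T/III-2 un ·: TT|Tt
T/IV-1 un III-2×III-1: TT|Tt
T/IV-2 ? III-2×III-1: TT|Tt|tt
⇒ T over [I-1,I-2,II-1,II-2,III-1,III-2,IV-1,IV-2]: 60 consistent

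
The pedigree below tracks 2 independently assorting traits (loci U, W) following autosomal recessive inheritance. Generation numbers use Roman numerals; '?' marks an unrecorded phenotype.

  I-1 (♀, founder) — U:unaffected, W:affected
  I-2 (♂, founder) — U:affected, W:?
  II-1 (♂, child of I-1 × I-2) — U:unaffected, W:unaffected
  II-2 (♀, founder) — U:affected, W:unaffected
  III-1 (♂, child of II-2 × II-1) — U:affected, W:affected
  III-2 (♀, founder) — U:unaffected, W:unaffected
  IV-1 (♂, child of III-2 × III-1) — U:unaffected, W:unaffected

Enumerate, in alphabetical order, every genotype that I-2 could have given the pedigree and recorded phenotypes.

U/I-1 un ·: UU|Uu
U/I-2 aff ·: uu
U/II-1 un I-1×I-2: Uu
U/II-2 aff ·: uu
U/III-1 aff II-2×II-1: uu
U/III-2 un ·: UU|Uu
U/IV-1 un III-2×III-1: Uu
⇒ U over [I-1,I-2,II-1,II-2,III-1,III-2,IV-1]: 4 consistent
W/I-1 aff ·: ww
W/I-2 ? ·: WW|Ww
W/II-1 un I-1×I-2: Ww
W/II-2 un ·: Ww
W/III-1 aff II-2×II-1: ww
W/III-2 un ·: WW|Ww
W/IV-1 un III-2×III-1: Ww
⇒ W over [I-1,I-2,II-1,II-2,III-1,III-2,IV-1]: 4 consistent

I-2 ∈ {uu WW, uu Ww}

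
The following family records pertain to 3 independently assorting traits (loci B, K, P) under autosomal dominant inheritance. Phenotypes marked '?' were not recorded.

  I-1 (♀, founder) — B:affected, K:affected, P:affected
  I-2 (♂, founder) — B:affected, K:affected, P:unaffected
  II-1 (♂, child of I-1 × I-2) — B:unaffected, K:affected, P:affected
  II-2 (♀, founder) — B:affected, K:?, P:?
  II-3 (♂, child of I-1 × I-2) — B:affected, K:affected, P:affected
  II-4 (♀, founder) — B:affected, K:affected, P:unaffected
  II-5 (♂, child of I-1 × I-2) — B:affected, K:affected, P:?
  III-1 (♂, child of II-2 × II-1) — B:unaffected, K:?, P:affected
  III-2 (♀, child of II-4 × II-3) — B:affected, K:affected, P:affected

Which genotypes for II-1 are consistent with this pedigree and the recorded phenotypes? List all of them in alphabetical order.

B/I-1 aff ·: Bb
B/I-2 aff ·: Bb
B/II-1 un I-1×I-2: bb
B/II-2 aff ·: Bb
B/II-3 aff I-1×I-2: Bb|BB
B/II-4 aff ·: Bb|BB
B/II-5 aff I-1×I-2: Bb|BB
B/III-1 un II-2×II-1: bb
B/III-2 aff II-4×II-3: Bb|BB
⇒ B over [I-1,I-2,II-1,II-2,II-3,II-4,II-5,III-1,III-2]: 14 consistent
K/I-1 aff ·: Kk|KK
K/I-2 aff ·: Kk|KK
K/II-1 aff I-1×I-2: Kk|KK
K/II-2 ? ·: kk|Kk|KK
K/II-3 aff I-1×I-2: Kk|KK
K/II-4 aff ·: Kk|KK
K/II-5 aff I-1×I-2: Kk|KK
K/III-1 ? II-2×II-1: kk|Kk|KK
K/III-2 aff II-4×II-3: Kk|KK
⇒ K over [I-1,I-2,II-1,II-2,II-3,II-4,II-5,III-1,III-2]: 474 consistent
P/I-1 aff ·: Pp|PP
P/I-2 un ·: pp
P/II-1 aff I-1×I-2: Pp
P/II-2 ? ·: pp|Pp|PP
P/II-3 aff I-1×I-2: Pp
P/II-4 un ·: pp
P/II-5 ? I-1×I-2: pp|Pp
P/III-1 aff II-2×II-1: Pp|PP
P/III-2 aff II-4×II-3: Pp
⇒ P over [I-1,I-2,II-1,II-2,II-3,II-4,II-5,III-1,III-2]: 15 consistent

II-1 ∈ {bb KK Pp, bb Kk Pp}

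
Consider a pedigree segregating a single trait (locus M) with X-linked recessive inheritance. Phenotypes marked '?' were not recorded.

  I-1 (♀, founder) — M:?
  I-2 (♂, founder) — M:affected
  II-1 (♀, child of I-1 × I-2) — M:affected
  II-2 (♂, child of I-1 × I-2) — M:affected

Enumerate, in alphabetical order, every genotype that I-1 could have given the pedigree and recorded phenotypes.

I-1 ∈ {X^MX^m, X^mX^m}

M/I-1 ? ·: X^MX^m|X^mX^m
M/I-2 aff ·: X^mY
M/II-1 aff I-1×I-2: X^mX^m
M/II-2 aff I-1×I-2: X^mY
⇒ M over [I-1,I-2,II-1,II-2]: 2 consistent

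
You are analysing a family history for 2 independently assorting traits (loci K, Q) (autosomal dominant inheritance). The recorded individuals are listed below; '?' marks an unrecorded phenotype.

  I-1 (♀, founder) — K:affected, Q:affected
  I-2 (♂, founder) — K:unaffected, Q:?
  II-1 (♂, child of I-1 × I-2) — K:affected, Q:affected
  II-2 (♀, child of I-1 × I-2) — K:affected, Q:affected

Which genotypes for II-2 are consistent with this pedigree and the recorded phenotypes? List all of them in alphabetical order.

II-2 ∈ {Kk QQ, Kk Qq}

K/I-1 aff ·: Kk|KK
K/I-2 un ·: kk
K/II-1 aff I-1×I-2: Kk
K/II-2 aff I-1×I-2: Kk
⇒ K over [I-1,I-2,II-1,II-2]: 2 consistent
Q/I-1 aff ·: Qq|QQ
Q/I-2 ? ·: qq|Qq|QQ
Q/II-1 aff I-1×I-2: Qq|QQ
Q/II-2 aff I-1×I-2: Qq|QQ
⇒ Q over [I-1,I-2,II-1,II-2]: 15 consistent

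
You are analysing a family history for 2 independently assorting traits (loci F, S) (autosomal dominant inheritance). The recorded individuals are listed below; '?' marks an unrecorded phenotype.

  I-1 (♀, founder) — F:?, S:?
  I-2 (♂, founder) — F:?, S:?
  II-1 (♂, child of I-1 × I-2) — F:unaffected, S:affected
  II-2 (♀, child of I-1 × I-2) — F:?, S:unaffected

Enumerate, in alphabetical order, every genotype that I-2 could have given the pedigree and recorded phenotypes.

I-2 ∈ {Ff Ss, Ff ss, ff Ss, ff ss}

F/I-1 ? ·: ff|Ff
F/I-2 ? ·: ff|Ff
F/II-1 un I-1×I-2: ff
F/II-2 ? I-1×I-2: ff|Ff|FF
⇒ F over [I-1,I-2,II-1,II-2]: 8 consistent
S/I-1 ? ·: ss|Ss
S/I-2 ? ·: ss|Ss
S/II-1 aff I-1×I-2: Ss|SS
S/II-2 un I-1×I-2: ss
⇒ S over [I-1,I-2,II-1,II-2]: 4 consistent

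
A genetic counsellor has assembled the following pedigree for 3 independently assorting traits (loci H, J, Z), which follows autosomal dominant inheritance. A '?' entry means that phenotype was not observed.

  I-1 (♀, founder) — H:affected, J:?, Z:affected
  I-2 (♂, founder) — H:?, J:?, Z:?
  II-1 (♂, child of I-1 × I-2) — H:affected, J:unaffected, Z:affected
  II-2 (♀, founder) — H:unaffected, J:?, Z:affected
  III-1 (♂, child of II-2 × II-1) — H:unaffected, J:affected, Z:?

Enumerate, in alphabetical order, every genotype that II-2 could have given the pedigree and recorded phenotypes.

II-2 ∈ {hh JJ ZZ, hh JJ Zz, hh Jj ZZ, hh Jj Zz}

H/I-1 aff ·: Hh|HH
H/I-2 ? ·: hh|Hh|HH
H/II-1 aff I-1×I-2: Hh
H/II-2 un ·: hh
H/III-1 un II-2×II-1: hh
⇒ H over [I-1,I-2,II-1,II-2,III-1]: 5 consistent
J/I-1 ? ·: jj|Jj
J/I-2 ? ·: jj|Jj
J/II-1 un I-1×I-2: jj
J/II-2 ? ·: Jj|JJ
J/III-1 aff II-2×II-1: Jj
⇒ J over [I-1,I-2,II-1,II-2,III-1]: 8 consistent
Z/I-1 aff ·: Zz|ZZ
Z/I-2 ? ·: zz|Zz|ZZ
Z/II-1 aff I-1×I-2: Zz|ZZ
Z/II-2 aff ·: Zz|ZZ
Z/III-1 ? II-2×II-1: zz|Zz|ZZ
⇒ Z over [I-1,I-2,II-1,II-2,III-1]: 37 consistent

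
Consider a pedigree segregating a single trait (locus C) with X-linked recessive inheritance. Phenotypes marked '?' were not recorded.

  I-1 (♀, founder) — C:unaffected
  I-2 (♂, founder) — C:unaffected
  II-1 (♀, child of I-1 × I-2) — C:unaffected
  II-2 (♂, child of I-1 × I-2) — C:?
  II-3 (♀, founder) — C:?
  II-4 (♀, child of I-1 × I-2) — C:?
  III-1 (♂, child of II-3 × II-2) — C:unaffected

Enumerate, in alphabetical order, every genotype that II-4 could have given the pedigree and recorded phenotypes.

C/I-1 un ·: X^CX^C|X^CX^c
C/I-2 un ·: X^CY
C/II-1 un I-1×I-2: X^CX^C|X^CX^c
C/II-2 ? I-1×I-2: X^CY|X^cY
C/II-3 ? ·: X^CX^C|X^CX^c
C/II-4 ? I-1×I-2: X^CX^C|X^CX^c
C/III-1 un II-3×II-2: X^CY
⇒ C over [I-1,I-2,II-1,II-2,II-3,II-4,III-1]: 18 consistent

II-4 ∈ {X^CX^C, X^CX^c}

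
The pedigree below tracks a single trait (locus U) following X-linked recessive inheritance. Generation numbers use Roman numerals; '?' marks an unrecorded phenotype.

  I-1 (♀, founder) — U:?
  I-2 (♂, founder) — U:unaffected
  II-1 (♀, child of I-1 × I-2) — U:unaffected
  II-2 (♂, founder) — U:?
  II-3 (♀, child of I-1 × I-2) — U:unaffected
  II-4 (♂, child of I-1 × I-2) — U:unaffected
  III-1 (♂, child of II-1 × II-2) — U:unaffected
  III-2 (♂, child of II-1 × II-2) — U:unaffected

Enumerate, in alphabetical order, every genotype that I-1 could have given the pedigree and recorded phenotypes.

I-1 ∈ {X^UX^U, X^UX^u}

U/I-1 ? ·: X^UX^U|X^UX^u
U/I-2 un ·: X^UY
U/II-1 un I-1×I-2: X^UX^U|X^UX^u
U/II-2 ? ·: X^UY|X^uY
U/II-3 un I-1×I-2: X^UX^U|X^UX^u
U/II-4 un I-1×I-2: X^UY
U/III-1 un II-1×II-2: X^UY
U/III-2 un II-1×II-2: X^UY
⇒ U over [I-1,I-2,II-1,II-2,II-3,II-4,III-1,III-2]: 10 consistent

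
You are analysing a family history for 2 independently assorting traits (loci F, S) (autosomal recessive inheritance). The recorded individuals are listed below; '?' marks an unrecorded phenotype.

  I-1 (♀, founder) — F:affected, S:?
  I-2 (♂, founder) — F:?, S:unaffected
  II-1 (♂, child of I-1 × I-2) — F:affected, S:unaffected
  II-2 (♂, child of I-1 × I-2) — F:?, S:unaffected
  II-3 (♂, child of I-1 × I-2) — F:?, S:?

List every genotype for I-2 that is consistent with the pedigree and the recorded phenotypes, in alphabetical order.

I-2 ∈ {Ff SS, Ff Ss, ff SS, ff Ss}

F/I-1 aff ·: ff
F/I-2 ? ·: Ff|ff
F/II-1 aff I-1×I-2: ff
F/II-2 ? I-1×I-2: Ff|ff
F/II-3 ? I-1×I-2: Ff|ff
⇒ F over [I-1,I-2,II-1,II-2,II-3]: 5 consistent
S/I-1 ? ·: SS|Ss|ss
S/I-2 un ·: SS|Ss
S/II-1 un I-1×I-2: SS|Ss
S/II-2 un I-1×I-2: SS|Ss
S/II-3 ? I-1×I-2: SS|Ss|ss
⇒ S over [I-1,I-2,II-1,II-2,II-3]: 32 consistent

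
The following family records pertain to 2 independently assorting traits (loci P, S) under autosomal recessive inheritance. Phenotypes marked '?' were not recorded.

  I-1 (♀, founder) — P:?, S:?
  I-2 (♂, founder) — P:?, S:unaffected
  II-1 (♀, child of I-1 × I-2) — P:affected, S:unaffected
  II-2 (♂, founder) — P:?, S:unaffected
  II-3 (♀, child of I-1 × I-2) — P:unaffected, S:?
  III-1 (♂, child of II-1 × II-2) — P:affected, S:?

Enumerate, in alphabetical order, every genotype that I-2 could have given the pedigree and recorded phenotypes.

I-2 ∈ {Pp SS, Pp Ss, pp SS, pp Ss}

P/I-1 ? ·: Pp|pp
P/I-2 ? ·: Pp|pp
P/II-1 aff I-1×I-2: pp
P/II-2 ? ·: Pp|pp
P/II-3 un I-1×I-2: PP|Pp
P/III-1 aff II-1×II-2: pp
⇒ P over [I-1,I-2,II-1,II-2,II-3,III-1]: 8 consistent
S/I-1 ? ·: SS|Ss|ss
S/I-2 un ·: SS|Ss
S/II-1 un I-1×I-2: SS|Ss
S/II-2 un ·: SS|Ss
S/II-3 ? I-1×I-2: SS|Ss|ss
S/III-1 ? II-1×II-2: SS|Ss|ss
⇒ S over [I-1,I-2,II-1,II-2,II-3,III-1]: 74 consistent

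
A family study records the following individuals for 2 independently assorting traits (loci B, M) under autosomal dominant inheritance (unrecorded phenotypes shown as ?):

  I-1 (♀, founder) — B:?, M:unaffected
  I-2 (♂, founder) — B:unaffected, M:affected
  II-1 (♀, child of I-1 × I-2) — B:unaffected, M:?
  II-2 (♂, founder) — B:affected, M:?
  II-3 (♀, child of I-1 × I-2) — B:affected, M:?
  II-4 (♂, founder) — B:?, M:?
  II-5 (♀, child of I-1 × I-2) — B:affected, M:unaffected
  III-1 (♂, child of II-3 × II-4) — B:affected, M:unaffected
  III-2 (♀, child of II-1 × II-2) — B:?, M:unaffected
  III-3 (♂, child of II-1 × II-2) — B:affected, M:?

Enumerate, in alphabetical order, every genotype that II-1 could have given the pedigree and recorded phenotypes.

II-1 ∈ {bb Mm, bb mm}

B/I-1 ? ·: Bb
B/I-2 un ·: bb
B/II-1 un I-1×I-2: bb
B/II-2 aff ·: Bb|BB
B/II-3 aff I-1×I-2: Bb
B/II-4 ? ·: bb|Bb|BB
B/II-5 aff I-1×I-2: Bb
B/III-1 aff II-3×II-4: Bb|BB
B/III-2 ? II-1×II-2: bb|Bb
B/III-3 aff II-1×II-2: Bb
⇒ B over [I-1,I-2,II-1,II-2,II-3,II-4,II-5,III-1,III-2,III-3]: 15 consistent
M/I-1 un ·: mm
M/I-2 aff ·: Mm
M/II-1 ? I-1×I-2: mm|Mm
M/II-2 ? ·: mm|Mm
M/II-3 ? I-1×I-2: mm|Mm
M/II-4 ? ·: mm|Mm
M/II-5 un I-1×I-2: mm
M/III-1 un II-3×II-4: mm
M/III-2 un II-1×II-2: mm
M/III-3 ? II-1×II-2: mm|Mm|MM
⇒ M over [I-1,I-2,II-1,II-2,II-3,II-4,II-5,III-1,III-2,III-3]: 32 consistent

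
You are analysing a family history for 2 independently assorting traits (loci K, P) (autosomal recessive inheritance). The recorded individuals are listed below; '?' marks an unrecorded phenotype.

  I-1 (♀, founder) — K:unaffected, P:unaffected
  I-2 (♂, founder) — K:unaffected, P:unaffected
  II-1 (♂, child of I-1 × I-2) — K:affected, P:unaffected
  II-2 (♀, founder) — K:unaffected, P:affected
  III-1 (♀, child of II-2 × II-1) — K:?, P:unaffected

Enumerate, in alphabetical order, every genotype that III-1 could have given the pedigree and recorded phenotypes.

III-1 ∈ {Kk Pp, kk Pp}

K/I-1 un ·: Kk
K/I-2 un ·: Kk
K/II-1 aff I-1×I-2: kk
K/II-2 un ·: KK|Kk
K/III-1 ? II-2×II-1: Kk|kk
⇒ K over [I-1,I-2,II-1,II-2,III-1]: 3 consistent
P/I-1 un ·: PP|Pp
P/I-2 un ·: PP|Pp
P/II-1 un I-1×I-2: PP|Pp
P/II-2 aff ·: pp
P/III-1 un II-2×II-1: Pp
⇒ P over [I-1,I-2,II-1,II-2,III-1]: 7 consistent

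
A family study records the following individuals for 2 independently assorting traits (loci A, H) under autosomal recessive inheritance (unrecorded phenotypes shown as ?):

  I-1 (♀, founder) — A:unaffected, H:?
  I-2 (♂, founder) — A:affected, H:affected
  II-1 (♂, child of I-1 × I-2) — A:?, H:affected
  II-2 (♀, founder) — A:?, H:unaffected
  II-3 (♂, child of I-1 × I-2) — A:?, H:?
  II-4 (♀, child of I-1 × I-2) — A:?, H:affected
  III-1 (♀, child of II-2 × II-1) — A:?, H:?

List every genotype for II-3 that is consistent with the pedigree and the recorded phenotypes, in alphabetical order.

II-3 ∈ {Aa Hh, Aa hh, aa Hh, aa hh}

A/I-1 un ·: AA|Aa
A/I-2 aff ·: aa
A/II-1 ? I-1×I-2: Aa|aa
A/II-2 ? ·: AA|Aa|aa
A/II-3 ? I-1×I-2: Aa|aa
A/II-4 ? I-1×I-2: Aa|aa
A/III-1 ? II-2×II-1: AA|Aa|aa
⇒ A over [I-1,I-2,II-1,II-2,II-3,II-4,III-1]: 51 consistent
H/I-1 ? ·: Hh|hh
H/I-2 aff ·: hh
H/II-1 aff I-1×I-2: hh
H/II-2 un ·: HH|Hh
H/II-3 ? I-1×I-2: Hh|hh
H/II-4 aff I-1×I-2: hh
H/III-1 ? II-2×II-1: Hh|hh
⇒ H over [I-1,I-2,II-1,II-2,II-3,II-4,III-1]: 9 consistent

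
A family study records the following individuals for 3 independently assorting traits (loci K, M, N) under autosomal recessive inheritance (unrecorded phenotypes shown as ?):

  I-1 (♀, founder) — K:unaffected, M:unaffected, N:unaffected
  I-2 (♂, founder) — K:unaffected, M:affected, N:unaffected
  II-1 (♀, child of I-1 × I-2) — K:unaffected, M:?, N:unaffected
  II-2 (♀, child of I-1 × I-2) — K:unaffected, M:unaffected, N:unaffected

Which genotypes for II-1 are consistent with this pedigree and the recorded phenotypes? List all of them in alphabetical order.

K/I-1 un ·: KK|Kk
K/I-2 un ·: KK|Kk
K/II-1 un I-1×I-2: KK|Kk
K/II-2 un I-1×I-2: KK|Kk
⇒ K over [I-1,I-2,II-1,II-2]: 13 consistent
M/I-1 un ·: MM|Mm
M/I-2 aff ·: mm
M/II-1 ? I-1×I-2: Mm|mm
M/II-2 un I-1×I-2: Mm
⇒ M over [I-1,I-2,II-1,II-2]: 3 consistent
N/I-1 un ·: NN|Nn
N/I-2 un ·: NN|Nn
N/II-1 un I-1×I-2: NN|Nn
N/II-2 un I-1×I-2: NN|Nn
⇒ N over [I-1,I-2,II-1,II-2]: 13 consistent

II-1 ∈ {KK Mm NN, KK Mm Nn, KK mm NN, KK mm Nn, Kk Mm NN, Kk Mm Nn, Kk mm NN, Kk mm Nn}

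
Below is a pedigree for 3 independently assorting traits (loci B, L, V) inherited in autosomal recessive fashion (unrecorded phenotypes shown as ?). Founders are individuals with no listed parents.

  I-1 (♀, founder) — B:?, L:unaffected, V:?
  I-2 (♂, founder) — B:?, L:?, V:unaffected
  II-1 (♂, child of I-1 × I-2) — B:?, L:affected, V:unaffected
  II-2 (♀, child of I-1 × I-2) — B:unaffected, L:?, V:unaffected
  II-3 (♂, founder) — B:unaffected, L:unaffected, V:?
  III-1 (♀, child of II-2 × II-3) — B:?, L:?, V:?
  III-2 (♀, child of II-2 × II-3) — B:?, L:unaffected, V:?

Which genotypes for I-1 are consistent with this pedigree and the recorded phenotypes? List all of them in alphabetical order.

B/I-1 ? ·: BB|Bb|bb
B/I-2 ? ·: BB|Bb|bb
B/II-1 ? I-1×I-2: BB|Bb|bb
B/II-2 un I-1×I-2: BB|Bb
B/II-3 un ·: BB|Bb
B/III-1 ? II-2×II-3: BB|Bb|bb
B/III-2 ? II-2×II-3: BB|Bb|bb
⇒ B over [I-1,I-2,II-1,II-2,II-3,III-1,III-2]: 209 consistent
L/I-1 un ·: Ll
L/I-2 ? ·: Ll|ll
L/II-1 aff I-1×I-2: ll
L/II-2 ? I-1×I-2: LL|Ll|ll
L/II-3 un ·: LL|Ll
L/III-1 ? II-2×II-3: LL|Ll|ll
L/III-2 un II-2×II-3: LL|Ll
⇒ L over [I-1,I-2,II-1,II-2,II-3,III-1,III-2]: 31 consistent
V/I-1 ? ·: VV|Vv|vv
V/I-2 un ·: VV|Vv
V/II-1 un I-1×I-2: VV|Vv
V/II-2 un I-1×I-2: VV|Vv
V/II-3 ? ·: VV|Vv|vv
V/III-1 ? II-2×II-3: VV|Vv|vv
V/III-2 ? II-2×II-3: VV|Vv|vv
⇒ V over [I-1,I-2,II-1,II-2,II-3,III-1,III-2]: 178 consistent

I-1 ∈ {BB Ll VV, BB Ll Vv, BB Ll vv, Bb Ll VV, Bb Ll Vv, Bb Ll vv, bb Ll VV, bb Ll Vv, bb Ll vv}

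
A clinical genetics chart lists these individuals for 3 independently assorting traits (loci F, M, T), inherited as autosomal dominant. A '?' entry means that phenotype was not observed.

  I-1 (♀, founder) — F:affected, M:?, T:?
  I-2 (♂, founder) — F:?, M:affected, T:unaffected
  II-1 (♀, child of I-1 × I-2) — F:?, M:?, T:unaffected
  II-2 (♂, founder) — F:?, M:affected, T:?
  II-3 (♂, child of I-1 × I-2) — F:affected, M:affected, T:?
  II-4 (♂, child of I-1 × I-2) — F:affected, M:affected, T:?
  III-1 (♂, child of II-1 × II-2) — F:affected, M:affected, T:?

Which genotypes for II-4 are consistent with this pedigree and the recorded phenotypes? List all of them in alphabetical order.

II-4 ∈ {FF MM Tt, FF MM tt, FF Mm Tt, FF Mm tt, Ff MM Tt, Ff MM tt, Ff Mm Tt, Ff Mm tt}

F/I-1 aff ·: Ff|FF
F/I-2 ? ·: ff|Ff|FF
F/II-1 ? I-1×I-2: ff|Ff|FF
F/II-2 ? ·: ff|Ff|FF
F/II-3 aff I-1×I-2: Ff|FF
F/II-4 aff I-1×I-2: Ff|FF
F/III-1 aff II-1×II-2: Ff|FF
⇒ F over [I-1,I-2,II-1,II-2,II-3,II-4,III-1]: 132 consistent
M/I-1 ? ·: mm|Mm|MM
M/I-2 aff ·: Mm|MM
M/II-1 ? I-1×I-2: mm|Mm|MM
M/II-2 aff ·: Mm|MM
M/II-3 aff I-1×I-2: Mm|MM
M/II-4 aff I-1×I-2: Mm|MM
M/III-1 aff II-1×II-2: Mm|MM
⇒ M over [I-1,I-2,II-1,II-2,II-3,II-4,III-1]: 105 consistent
T/I-1 ? ·: tt|Tt
T/I-2 un ·: tt
T/II-1 un I-1×I-2: tt
T/II-2 ? ·: tt|Tt|TT
T/II-3 ? I-1×I-2: tt|Tt
T/II-4 ? I-1×I-2: tt|Tt
T/III-1 ? II-1×II-2: tt|Tt
⇒ T over [I-1,I-2,II-1,II-2,II-3,II-4,III-1]: 20 consistent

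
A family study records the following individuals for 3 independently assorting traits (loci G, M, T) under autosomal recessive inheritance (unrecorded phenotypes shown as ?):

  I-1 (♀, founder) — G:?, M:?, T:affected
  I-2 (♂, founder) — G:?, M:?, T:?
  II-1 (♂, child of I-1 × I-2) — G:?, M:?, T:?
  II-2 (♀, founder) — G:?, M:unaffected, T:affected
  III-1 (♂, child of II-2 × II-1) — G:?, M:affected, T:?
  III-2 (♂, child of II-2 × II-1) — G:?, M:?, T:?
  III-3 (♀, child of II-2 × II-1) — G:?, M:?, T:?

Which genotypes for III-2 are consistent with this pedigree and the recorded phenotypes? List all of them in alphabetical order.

G/I-1 ? ·: GG|Gg|gg
G/I-2 ? ·: GG|Gg|gg
G/II-1 ? I-1×I-2: GG|Gg|gg
G/II-2 ? ·: GG|Gg|gg
G/III-1 ? II-2×II-1: GG|Gg|gg
G/III-2 ? II-2×II-1: GG|Gg|gg
G/III-3 ? II-2×II-1: GG|Gg|gg
⇒ G over [I-1,I-2,II-1,II-2,III-1,III-2,III-3]: 381 consistent
M/I-1 ? ·: MM|Mm|mm
M/I-2 ? ·: MM|Mm|mm
M/II-1 ? I-1×I-2: Mm|mm
M/II-2 un ·: Mm
M/III-1 aff II-2×II-1: mm
M/III-2 ? II-2×II-1: MM|Mm|mm
M/III-3 ? II-2×II-1: MM|Mm|mm
⇒ M over [I-1,I-2,II-1,II-2,III-1,III-2,III-3]: 79 consistent
T/I-1 aff ·: tt
T/I-2 ? ·: TT|Tt|tt
T/II-1 ? I-1×I-2: Tt|tt
T/II-2 aff ·: tt
T/III-1 ? II-2×II-1: Tt|tt
T/III-2 ? II-2×II-1: Tt|tt
T/III-3 ? II-2×II-1: Tt|tt
⇒ T over [I-1,I-2,II-1,II-2,III-1,III-2,III-3]: 18 consistent

III-2 ∈ {GG MM Tt, GG MM tt, GG Mm Tt, GG Mm tt, GG mm Tt, GG mm tt, Gg MM Tt, Gg MM tt, Gg Mm Tt, Gg Mm tt, Gg mm Tt, Gg mm tt, gg MM Tt, gg MM tt, gg Mm Tt, gg Mm tt, gg mm Tt, gg mm tt}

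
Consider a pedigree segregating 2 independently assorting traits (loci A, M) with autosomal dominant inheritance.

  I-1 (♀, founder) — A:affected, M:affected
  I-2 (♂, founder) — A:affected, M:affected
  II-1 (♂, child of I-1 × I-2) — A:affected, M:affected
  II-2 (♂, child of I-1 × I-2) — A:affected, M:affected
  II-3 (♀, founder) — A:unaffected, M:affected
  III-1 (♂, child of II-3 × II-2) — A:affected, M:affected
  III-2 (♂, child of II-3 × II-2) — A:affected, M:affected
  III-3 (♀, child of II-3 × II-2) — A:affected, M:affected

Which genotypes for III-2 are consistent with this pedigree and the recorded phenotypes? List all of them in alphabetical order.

III-2 ∈ {Aa MM, Aa Mm}

A/I-1 aff ·: Aa|AA
A/I-2 aff ·: Aa|AA
A/II-1 aff I-1×I-2: Aa|AA
A/II-2 aff I-1×I-2: Aa|AA
A/II-3 un ·: aa
A/III-1 aff II-3×II-2: Aa
A/III-2 aff II-3×II-2: Aa
A/III-3 aff II-3×II-2: Aa
⇒ A over [I-1,I-2,II-1,II-2,II-3,III-1,III-2,III-3]: 13 consistent
M/I-1 aff ·: Mm|MM
M/I-2 aff ·: Mm|MM
M/II-1 aff I-1×I-2: Mm|MM
M/II-2 aff I-1×I-2: Mm|MM
M/II-3 aff ·: Mm|MM
M/III-1 aff II-3×II-2: Mm|MM
M/III-2 aff II-3×II-2: Mm|MM
M/III-3 aff II-3×II-2: Mm|MM
⇒ M over [I-1,I-2,II-1,II-2,II-3,III-1,III-2,III-3]: 159 consistent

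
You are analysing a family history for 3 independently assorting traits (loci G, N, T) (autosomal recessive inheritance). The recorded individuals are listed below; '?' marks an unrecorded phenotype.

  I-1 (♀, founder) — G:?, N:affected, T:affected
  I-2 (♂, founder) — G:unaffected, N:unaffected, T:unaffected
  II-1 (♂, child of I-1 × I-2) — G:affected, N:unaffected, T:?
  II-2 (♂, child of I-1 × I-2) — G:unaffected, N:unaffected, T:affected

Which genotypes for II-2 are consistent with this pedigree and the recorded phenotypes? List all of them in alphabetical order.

II-2 ∈ {GG Nn tt, Gg Nn tt}

G/I-1 ? ·: Gg|gg
G/I-2 un ·: Gg
G/II-1 aff I-1×I-2: gg
G/II-2 un I-1×I-2: GG|Gg
⇒ G over [I-1,I-2,II-1,II-2]: 3 consistent
N/I-1 aff ·: nn
N/I-2 un ·: NN|Nn
N/II-1 un I-1×I-2: Nn
N/II-2 un I-1×I-2: Nn
⇒ N over [I-1,I-2,II-1,II-2]: 2 consistent
T/I-1 aff ·: tt
T/I-2 un ·: Tt
T/II-1 ? I-1×I-2: Tt|tt
T/II-2 aff I-1×I-2: tt
⇒ T over [I-1,I-2,II-1,II-2]: 2 consistent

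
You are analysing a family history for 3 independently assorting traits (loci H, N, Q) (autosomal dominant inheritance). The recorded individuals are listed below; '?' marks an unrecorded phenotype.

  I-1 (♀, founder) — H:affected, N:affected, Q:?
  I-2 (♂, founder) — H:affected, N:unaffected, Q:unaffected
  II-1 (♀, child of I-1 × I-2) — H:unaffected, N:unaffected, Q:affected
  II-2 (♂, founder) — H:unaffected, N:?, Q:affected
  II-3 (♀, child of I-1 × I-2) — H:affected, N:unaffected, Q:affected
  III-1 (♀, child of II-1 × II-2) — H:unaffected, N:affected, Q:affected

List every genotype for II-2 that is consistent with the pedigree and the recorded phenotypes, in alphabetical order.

II-2 ∈ {hh NN QQ, hh NN Qq, hh Nn QQ, hh Nn Qq}

H/I-1 aff ·: Hh
H/I-2 aff ·: Hh
H/II-1 un I-1×I-2: hh
H/II-2 un ·: hh
H/II-3 aff I-1×I-2: Hh|HH
H/III-1 un II-1×II-2: hh
⇒ H over [I-1,I-2,II-1,II-2,II-3,III-1]: 2 consistent
N/I-1 aff ·: Nn
N/I-2 un ·: nn
N/II-1 un I-1×I-2: nn
N/II-2 ? ·: Nn|NN
N/II-3 un I-1×I-2: nn
N/III-1 aff II-1×II-2: Nn
⇒ N over [I-1,I-2,II-1,II-2,II-3,III-1]: 2 consistent
Q/I-1 ? ·: Qq|QQ
Q/I-2 un ·: qq
Q/II-1 aff I-1×I-2: Qq
Q/II-2 aff ·: Qq|QQ
Q/II-3 aff I-1×I-2: Qq
Q/III-1 aff II-1×II-2: Qq|QQ
⇒ Q over [I-1,I-2,II-1,II-2,II-3,III-1]: 8 consistent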